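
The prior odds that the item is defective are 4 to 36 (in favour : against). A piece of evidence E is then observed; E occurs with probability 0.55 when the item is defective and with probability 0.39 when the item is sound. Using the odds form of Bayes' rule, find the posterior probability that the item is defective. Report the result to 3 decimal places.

Posterior probability ≈ 0.135

Prior odds = 4/36 = 0.11111.
Likelihood ratio for E = 0.55/0.39 = 1.4103.
Posterior odds = prior odds × LR = 0.15670.
Posterior probability = odds/(1+odds) = 0.15670/1.1567 = 0.135.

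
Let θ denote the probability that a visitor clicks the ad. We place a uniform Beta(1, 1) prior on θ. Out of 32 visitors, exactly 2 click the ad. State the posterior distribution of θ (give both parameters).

The binomial likelihood is conjugate to the Beta prior: with 2 successes and 30 failures, the posterior is Beta(1+2, 1+30) = Beta(3, 31).

Posterior: Beta(3, 31)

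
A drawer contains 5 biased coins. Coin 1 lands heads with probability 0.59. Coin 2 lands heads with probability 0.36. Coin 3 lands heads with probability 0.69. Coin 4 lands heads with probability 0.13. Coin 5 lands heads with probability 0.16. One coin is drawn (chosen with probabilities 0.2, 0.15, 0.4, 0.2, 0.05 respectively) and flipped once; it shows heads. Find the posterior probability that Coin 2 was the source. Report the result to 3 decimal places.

Posterior probability ≈ 0.112

P(heads|C1) = 0.59; P(heads|C2) = 0.36; P(heads|C3) = 0.69; P(heads|C4) = 0.13; P(heads|C5) = 0.16.
Prior × likelihood for each source: 0.2·0.59=0.1180, 0.15·0.36=0.05400, 0.4·0.69=0.2760, 0.2·0.13=0.02600, 0.05·0.16=0.008000. Summing gives P(heads) = 0.48200.
P(Coin 2 | heads) = 0.05400 / 0.48200 = 0.112.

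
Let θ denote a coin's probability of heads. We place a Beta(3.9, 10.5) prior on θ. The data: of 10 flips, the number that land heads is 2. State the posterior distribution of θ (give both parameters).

The binomial likelihood is conjugate to the Beta prior: with 2 successes and 8 failures, the posterior is Beta(3.9+2, 10.5+8) = Beta(5.9, 18.5).

Posterior: Beta(5.9, 18.5)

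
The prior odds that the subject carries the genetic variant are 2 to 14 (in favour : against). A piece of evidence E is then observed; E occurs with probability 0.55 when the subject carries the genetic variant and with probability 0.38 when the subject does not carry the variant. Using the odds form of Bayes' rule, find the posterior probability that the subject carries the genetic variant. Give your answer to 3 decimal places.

Posterior probability ≈ 0.171

Prior odds = 2/14 = 0.14286. In log-odds, ln(0.14286) = -1.9459.
Add log likelihood ratio: ln(1.4474) = 0.36975.
Posterior log-odds = -1.5762, so posterior odds = exp(-1.5762) = 0.20677. Converting, P(H|E) = 0.20677/1.2068 = 0.171.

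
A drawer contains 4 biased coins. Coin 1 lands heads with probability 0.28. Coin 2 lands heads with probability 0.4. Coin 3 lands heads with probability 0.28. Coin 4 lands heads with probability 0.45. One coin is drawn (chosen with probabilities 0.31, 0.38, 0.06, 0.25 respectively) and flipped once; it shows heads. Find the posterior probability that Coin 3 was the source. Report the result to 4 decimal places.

Tabulate prior·likelihood by source: [1] prior 0.31, lik 0.28, product 0.08680; [2] prior 0.38, lik 0.4, product 0.1520; [3] prior 0.06, lik 0.28, product 0.01680; [4] prior 0.25, lik 0.45, product 0.1125.
Normalizing constant = 0.36810; the posterior for Coin 3 is its product over the sum, 0.01680/0.36810 = 0.0456.

Posterior probability ≈ 0.0456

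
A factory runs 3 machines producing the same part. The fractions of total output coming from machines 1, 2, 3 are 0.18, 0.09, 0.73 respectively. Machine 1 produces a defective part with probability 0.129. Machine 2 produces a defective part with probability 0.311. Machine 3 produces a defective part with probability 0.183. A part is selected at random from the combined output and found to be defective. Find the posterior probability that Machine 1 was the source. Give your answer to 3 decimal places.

Posterior probability ≈ 0.126

P(defective|M1) = 0.129; P(defective|M2) = 0.311; P(defective|M3) = 0.183.
Prior × likelihood for each source: 0.18·0.129=0.02322, 0.09·0.311=0.02799, 0.73·0.183=0.1336. Summing gives P(defective) = 0.18480.
P(Machine 1 | defective) = 0.02322 / 0.18480 = 0.126.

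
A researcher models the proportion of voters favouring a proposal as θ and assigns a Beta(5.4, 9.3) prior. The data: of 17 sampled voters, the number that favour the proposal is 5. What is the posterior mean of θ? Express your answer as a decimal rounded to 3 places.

Posterior mean ≈ 0.328

The binomial likelihood is conjugate to the Beta prior: with 5 successes and 12 failures, the posterior is Beta(5.4+5, 9.3+12) = Beta(10.4, 21.3).
E[θ | data] = 10.4/(10.4+21.3) = 0.328.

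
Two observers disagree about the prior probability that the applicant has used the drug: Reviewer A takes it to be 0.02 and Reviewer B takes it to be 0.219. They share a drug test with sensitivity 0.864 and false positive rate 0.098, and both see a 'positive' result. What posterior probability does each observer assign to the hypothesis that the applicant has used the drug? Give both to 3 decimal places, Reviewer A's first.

Reviewer A: 0.152; Reviewer B: 0.712

The likelihood ratio for a 'positive' result is 0.864/0.098 = 8.8163.
Reviewer A: prior odds 0.02/0.98 = 0.020408; posterior odds 0.17993; posterior probability 0.152.
Reviewer B: prior odds 0.219/0.781 = 0.28041; posterior odds 2.4722; posterior probability 0.712.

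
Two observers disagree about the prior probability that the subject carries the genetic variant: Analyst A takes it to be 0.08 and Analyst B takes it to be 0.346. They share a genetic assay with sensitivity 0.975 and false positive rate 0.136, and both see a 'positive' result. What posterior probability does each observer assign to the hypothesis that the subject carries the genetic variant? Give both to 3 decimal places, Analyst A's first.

Analyst A: 0.384; Analyst B: 0.791

P('+'|H) = 0.975, P('+'|¬H) = 0.136.
Analyst A: numerator 0.975·0.08 = 0.078000; evidence = 0.078000+0.136·0.92 = 0.20312; posterior = 0.384.
Analyst B: numerator 0.975·0.346 = 0.33735; evidence = 0.33735+0.136·0.654 = 0.42629; posterior = 0.791.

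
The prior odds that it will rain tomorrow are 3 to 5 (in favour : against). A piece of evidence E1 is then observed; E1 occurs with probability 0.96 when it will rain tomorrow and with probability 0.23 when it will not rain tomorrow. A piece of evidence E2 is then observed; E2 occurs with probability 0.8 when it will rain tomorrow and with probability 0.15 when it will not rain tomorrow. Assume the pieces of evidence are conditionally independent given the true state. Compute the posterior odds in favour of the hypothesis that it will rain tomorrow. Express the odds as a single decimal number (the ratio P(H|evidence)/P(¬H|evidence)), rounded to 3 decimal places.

Prior odds = 3/5 = 0.60000. In log-odds, ln(0.60000) = -0.51083.
Add log likelihood ratios: ln(4.1739) + ln(5.3333) = 3.1028.
Posterior log-odds = 2.5920, so posterior odds = exp(2.5920) = 13.357.

Posterior odds ≈ 13.357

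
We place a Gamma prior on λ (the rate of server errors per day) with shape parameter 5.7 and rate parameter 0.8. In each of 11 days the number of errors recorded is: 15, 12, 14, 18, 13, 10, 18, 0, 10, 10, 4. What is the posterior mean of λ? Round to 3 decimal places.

Posterior mean ≈ 10.992

Total count ∑xᵢ = 124 over n = 11 days.
Gamma is conjugate to the Poisson likelihood: posterior is Gamma(shape = 5.7+124 = 129.7, rate = 0.8+11 = 11.8).
E[λ | data] = 129.7/11.8 = 10.992.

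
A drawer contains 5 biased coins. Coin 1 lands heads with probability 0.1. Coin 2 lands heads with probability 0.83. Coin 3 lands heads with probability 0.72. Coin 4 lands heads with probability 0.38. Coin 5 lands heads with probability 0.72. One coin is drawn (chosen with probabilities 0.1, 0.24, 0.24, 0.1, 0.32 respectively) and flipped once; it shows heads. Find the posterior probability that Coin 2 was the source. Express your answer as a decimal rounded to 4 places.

P(heads|C1) = 0.1; P(heads|C2) = 0.83; P(heads|C3) = 0.72; P(heads|C4) = 0.38; P(heads|C5) = 0.72.
Prior × likelihood for each source: 0.1·0.1=0.01000, 0.24·0.83=0.1992, 0.24·0.72=0.1728, 0.1·0.38=0.03800, 0.32·0.72=0.2304. Summing gives P(heads) = 0.65040.
P(Coin 2 | heads) = 0.1992 / 0.65040 = 0.3063.

Posterior probability ≈ 0.3063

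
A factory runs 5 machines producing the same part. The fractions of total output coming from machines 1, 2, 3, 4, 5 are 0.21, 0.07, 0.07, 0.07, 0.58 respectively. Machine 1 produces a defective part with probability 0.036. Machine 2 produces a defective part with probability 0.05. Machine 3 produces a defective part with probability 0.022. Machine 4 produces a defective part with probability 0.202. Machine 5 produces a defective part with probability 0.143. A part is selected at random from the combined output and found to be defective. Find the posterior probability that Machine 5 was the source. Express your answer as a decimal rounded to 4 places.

P(defective|M1) = 0.036; P(defective|M2) = 0.05; P(defective|M3) = 0.022; P(defective|M4) = 0.202; P(defective|M5) = 0.143.
Prior × likelihood for each source: 0.21·0.036=0.007560, 0.07·0.05=0.003500, 0.07·0.022=0.001540, 0.07·0.202=0.01414, 0.58·0.143=0.08294. Summing gives P(defective) = 0.10968.
P(Machine 5 | defective) = 0.08294 / 0.10968 = 0.7562.

Posterior probability ≈ 0.7562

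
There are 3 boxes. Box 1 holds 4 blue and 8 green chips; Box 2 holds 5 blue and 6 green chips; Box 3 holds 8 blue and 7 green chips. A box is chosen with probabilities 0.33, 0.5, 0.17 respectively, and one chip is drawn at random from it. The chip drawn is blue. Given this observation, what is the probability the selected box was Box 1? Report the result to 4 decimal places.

P(blue|Box 1) = 0.3333; P(blue|Box 2) = 0.4545; P(blue|Box 3) = 0.5333.
Prior × likelihood for each source: 0.33·0.3333=0.1100, 0.5·0.4545=0.2273, 0.17·0.5333=0.09067. Summing gives P(blue) = 0.42794.
P(Box 1 | blue) = 0.1100 / 0.42794 = 0.2570.

Posterior probability ≈ 0.2570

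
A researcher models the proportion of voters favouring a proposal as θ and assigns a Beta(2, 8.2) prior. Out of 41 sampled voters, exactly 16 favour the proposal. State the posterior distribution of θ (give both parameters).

Posterior: Beta(18, 33.2)

The binomial likelihood is conjugate to the Beta prior: with 16 successes and 25 failures, the posterior is Beta(2+16, 8.2+25) = Beta(18, 33.2).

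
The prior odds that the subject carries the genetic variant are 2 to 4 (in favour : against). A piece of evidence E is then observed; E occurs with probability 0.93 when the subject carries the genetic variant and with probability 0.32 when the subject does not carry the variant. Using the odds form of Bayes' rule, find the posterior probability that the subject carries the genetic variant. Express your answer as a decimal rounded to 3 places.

Posterior probability ≈ 0.592

Prior odds = 2/4 = 0.50000.
Likelihood ratio for E = 0.93/0.32 = 2.9062.
Posterior odds = prior odds × LR = 1.4531.
Posterior probability = odds/(1+odds) = 1.4531/2.4531 = 0.592.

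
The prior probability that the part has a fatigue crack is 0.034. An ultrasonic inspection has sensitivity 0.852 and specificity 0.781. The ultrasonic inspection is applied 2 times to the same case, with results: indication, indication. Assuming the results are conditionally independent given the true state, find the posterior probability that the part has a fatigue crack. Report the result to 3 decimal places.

With H the event that the part has a fatigue crack, the joint likelihood of the observed sequence is P(data|H) = 0.852·0.852 = 0.72590 and P(data|¬H) = 0.219·0.219 = 0.047961.
Bayes: P(H|data) = 0.034·0.72590 / (0.034·0.72590 + 0.966·0.047961) = 0.024681/0.071011 = 0.3476.

Posterior P(H) ≈ 0.348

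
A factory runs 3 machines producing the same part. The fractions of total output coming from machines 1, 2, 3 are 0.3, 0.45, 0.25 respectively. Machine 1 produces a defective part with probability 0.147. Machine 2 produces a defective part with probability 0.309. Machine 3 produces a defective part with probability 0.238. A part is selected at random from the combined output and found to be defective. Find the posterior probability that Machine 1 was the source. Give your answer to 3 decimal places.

P(defective|M1) = 0.147; P(defective|M2) = 0.309; P(defective|M3) = 0.238.
Prior × likelihood for each source: 0.3·0.147=0.04410, 0.45·0.309=0.1391, 0.25·0.238=0.05950. Summing gives P(defective) = 0.24265.
P(Machine 1 | defective) = 0.04410 / 0.24265 = 0.182.

Posterior probability ≈ 0.182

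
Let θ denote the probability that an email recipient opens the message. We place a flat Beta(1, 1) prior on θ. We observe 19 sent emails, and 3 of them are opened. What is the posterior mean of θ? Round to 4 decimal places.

Posterior mean ≈ 0.1905

Observing 3 successes and 16 failures updates Beta(1, 1) by adding the success and failure counts to the two shape parameters: α = 1+3 = 4, β = 1+16 = 17.
Posterior mean = α/(α+β) = 4/21 = 0.1905.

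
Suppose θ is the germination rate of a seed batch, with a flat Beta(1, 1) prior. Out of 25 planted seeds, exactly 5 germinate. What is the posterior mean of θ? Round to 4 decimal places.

The binomial likelihood is conjugate to the Beta prior: with 5 successes and 20 failures, the posterior is Beta(1+5, 1+20) = Beta(6, 21).
Posterior mean = α/(α+β) = 6/27 = 0.2222.

Posterior mean ≈ 0.2222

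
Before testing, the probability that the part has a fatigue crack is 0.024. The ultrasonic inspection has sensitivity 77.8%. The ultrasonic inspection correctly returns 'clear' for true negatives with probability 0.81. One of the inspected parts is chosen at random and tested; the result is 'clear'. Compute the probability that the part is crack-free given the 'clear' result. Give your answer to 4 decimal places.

P(¬H | E) ≈ 0.9933

Let H be the event that the part has a fatigue crack. P(H) = 0.024, so P(¬H) = 0.976. With E the 'clear' result, P(E|H) = 0.222 and P(E|¬H) = 0.81.
P(E) = 0.222·0.024 + 0.81·0.976 = 0.0053280 + 0.79056 = 0.79589.
By Bayes' theorem, P(H|E) = 0.0053280 / 0.79589 = 0.0067. Hence P(¬H|E) = 1 − 0.0067 = 0.9933.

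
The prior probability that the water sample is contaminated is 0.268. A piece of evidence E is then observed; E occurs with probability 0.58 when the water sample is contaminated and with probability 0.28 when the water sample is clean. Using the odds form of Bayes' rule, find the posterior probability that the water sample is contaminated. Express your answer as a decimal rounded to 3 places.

Posterior probability ≈ 0.431

Prior odds = 0.268/(1−0.268) = 0.36612. In log-odds, ln(0.36612) = -1.0048.
Add log likelihood ratio: ln(2.0714) = 0.72824.
Posterior log-odds = -0.27656, so posterior odds = exp(-0.27656) = 0.75839. Converting, P(H|E) = 0.75839/1.7584 = 0.431.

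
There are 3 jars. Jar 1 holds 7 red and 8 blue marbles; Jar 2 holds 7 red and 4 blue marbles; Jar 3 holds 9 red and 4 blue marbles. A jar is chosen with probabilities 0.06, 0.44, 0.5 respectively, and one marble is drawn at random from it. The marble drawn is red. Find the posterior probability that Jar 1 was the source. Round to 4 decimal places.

P(red|Jar 1) = 0.4667; P(red|Jar 2) = 0.6364; P(red|Jar 3) = 0.6923.
Prior × likelihood for each source: 0.06·0.4667=0.02800, 0.44·0.6364=0.2800, 0.5·0.6923=0.3462. Summing gives P(red) = 0.65415.
P(Jar 1 | red) = 0.02800 / 0.65415 = 0.0428.

Posterior probability ≈ 0.0428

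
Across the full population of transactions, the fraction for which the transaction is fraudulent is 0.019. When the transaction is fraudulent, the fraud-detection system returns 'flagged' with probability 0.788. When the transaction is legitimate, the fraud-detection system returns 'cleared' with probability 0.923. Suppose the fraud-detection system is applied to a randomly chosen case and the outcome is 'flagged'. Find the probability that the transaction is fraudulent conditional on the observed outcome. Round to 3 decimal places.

Write H for 'the transaction is fraudulent'. Prior odds H:¬H = 0.019/0.981 = 0.019368. For the 'flagged' outcome, the likelihood ratio is 0.788/0.077 = 10.234.
Posterior odds = 0.019368 × 10.234 = 0.19821, so P(H|E) = 0.19821/(1+0.19821) = 0.165.

P(H | E) ≈ 0.165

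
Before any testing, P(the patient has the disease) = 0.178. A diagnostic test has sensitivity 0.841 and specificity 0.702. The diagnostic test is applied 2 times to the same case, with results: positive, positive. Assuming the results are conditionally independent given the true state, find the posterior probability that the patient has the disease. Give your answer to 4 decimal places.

With H the event that the patient has the disease, the joint likelihood of the observed sequence is P(data|H) = 0.841·0.841 = 0.70728 and P(data|¬H) = 0.298·0.298 = 0.088804.
Bayes: P(H|data) = 0.178·0.70728 / (0.178·0.70728 + 0.822·0.088804) = 0.12590/0.19889 = 0.6330.

Posterior P(H) ≈ 0.6330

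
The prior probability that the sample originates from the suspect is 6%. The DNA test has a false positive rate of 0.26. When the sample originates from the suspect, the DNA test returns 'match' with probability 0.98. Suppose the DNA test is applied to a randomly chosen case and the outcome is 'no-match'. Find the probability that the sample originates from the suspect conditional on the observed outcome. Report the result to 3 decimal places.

P(H | E) ≈ 0.002

Write H for 'the sample originates from the suspect'. Prior odds H:¬H = 0.06/0.94 = 0.063830. For the 'no-match' outcome, the likelihood ratio is 0.02/0.74 = 0.027027.
Posterior odds = 0.063830 × 0.027027 = 0.0017251, so P(H|E) = 0.0017251/(1+0.0017251) = 0.002.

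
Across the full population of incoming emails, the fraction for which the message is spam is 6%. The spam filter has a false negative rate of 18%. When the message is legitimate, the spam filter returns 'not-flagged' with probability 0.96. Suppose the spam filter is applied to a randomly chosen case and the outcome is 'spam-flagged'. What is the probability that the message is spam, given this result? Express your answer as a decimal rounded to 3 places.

P(H | E) ≈ 0.567

Write H for 'the message is spam'. Prior odds H:¬H = 0.06/0.94 = 0.063830. For the 'spam-flagged' outcome, the likelihood ratio is 0.82/0.04 = 20.500.
Posterior odds = 0.063830 × 20.500 = 1.3085, so P(H|E) = 1.3085/(1+1.3085) = 0.567.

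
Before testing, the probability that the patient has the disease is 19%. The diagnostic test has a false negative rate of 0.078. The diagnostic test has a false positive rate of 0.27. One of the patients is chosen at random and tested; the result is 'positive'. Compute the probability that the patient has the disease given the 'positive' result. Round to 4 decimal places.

P(H | E) ≈ 0.4448

Write H for 'the patient has the disease'. Prior odds H:¬H = 0.19/0.81 = 0.23457. For the 'positive' outcome, the likelihood ratio is 0.922/0.27 = 3.4148.
Posterior odds = 0.23457 × 3.4148 = 0.80101, so P(H|E) = 0.80101/(1+0.80101) = 0.4448.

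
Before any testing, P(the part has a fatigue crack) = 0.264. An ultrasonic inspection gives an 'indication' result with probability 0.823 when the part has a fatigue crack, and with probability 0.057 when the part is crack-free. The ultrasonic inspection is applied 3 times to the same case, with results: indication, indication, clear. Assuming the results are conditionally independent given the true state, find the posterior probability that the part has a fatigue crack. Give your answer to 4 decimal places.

Let H be the event that the part has a fatigue crack; start with P(H) = 0.264. P('indication'|H) = 0.823, P('indication'|¬H) = 0.057.
Update on result 1 ('indication'): P(H) ← 0.823·0.2640 / (0.823·0.2640 + 0.057·0.7360) = 0.21727/0.25922 = 0.8382.
Update on result 2 ('indication'): P(H) ← 0.823·0.8382 / (0.823·0.8382 + 0.057·0.1618) = 0.68981/0.69903 = 0.9868.
Update on result 3 ('clear'): P(H) ← 0.177·0.9868 / (0.177·0.9868 + 0.943·0.0132) = 0.17466/0.18711 = 0.9335.

Posterior P(H) ≈ 0.9335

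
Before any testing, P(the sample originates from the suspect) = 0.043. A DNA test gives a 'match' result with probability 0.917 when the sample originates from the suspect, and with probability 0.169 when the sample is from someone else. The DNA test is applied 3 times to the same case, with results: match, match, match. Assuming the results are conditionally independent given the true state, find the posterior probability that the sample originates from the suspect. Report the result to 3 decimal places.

Posterior P(H) ≈ 0.878

Let H be the event that the sample originates from the suspect; start with P(H) = 0.043. P('match'|H) = 0.917, P('match'|¬H) = 0.169.
Update on result 1 ('match'): P(H) ← 0.917·0.0430 / (0.917·0.0430 + 0.169·0.9570) = 0.039431/0.20116 = 0.1960.
Update on result 2 ('match'): P(H) ← 0.917·0.1960 / (0.917·0.1960 + 0.169·0.8040) = 0.17975/0.31562 = 0.5695.
Update on result 3 ('match'): P(H) ← 0.917·0.5695 / (0.917·0.5695 + 0.169·0.4305) = 0.52223/0.59499 = 0.8777.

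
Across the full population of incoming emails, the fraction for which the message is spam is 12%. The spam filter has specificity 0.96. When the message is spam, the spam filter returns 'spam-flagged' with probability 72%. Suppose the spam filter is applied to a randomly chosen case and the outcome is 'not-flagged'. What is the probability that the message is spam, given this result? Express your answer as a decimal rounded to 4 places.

P(H | E) ≈ 0.0383

Write H for 'the message is spam'. Prior odds H:¬H = 0.12/0.88 = 0.13636. For the 'not-flagged' outcome, the likelihood ratio is 0.28/0.96 = 0.29167.
Posterior odds = 0.13636 × 0.29167 = 0.039773, so P(H|E) = 0.039773/(1+0.039773) = 0.0383.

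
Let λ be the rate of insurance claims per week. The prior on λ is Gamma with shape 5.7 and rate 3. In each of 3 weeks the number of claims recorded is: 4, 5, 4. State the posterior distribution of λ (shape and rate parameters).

Posterior: Gamma(shape=18.7, rate=6)

The Poisson likelihood adds the total count to the shape and the number of exposure periods to the rate. Here ∑xᵢ = 13 and n = 3, so shape 5.7→18.7 and rate 3→6.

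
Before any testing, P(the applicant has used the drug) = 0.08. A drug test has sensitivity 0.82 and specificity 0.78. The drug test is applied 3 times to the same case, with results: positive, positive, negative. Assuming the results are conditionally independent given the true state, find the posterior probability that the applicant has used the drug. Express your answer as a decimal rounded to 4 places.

Posterior P(H) ≈ 0.2180

Let H be the event that the applicant has used the drug; start with P(H) = 0.08. P('positive'|H) = 0.82, P('positive'|¬H) = 0.22.
Update on result 1 ('positive'): P(H) ← 0.82·0.0800 / (0.82·0.0800 + 0.22·0.9200) = 0.065600/0.26800 = 0.2448.
Update on result 2 ('positive'): P(H) ← 0.82·0.2448 / (0.82·0.2448 + 0.22·0.7552) = 0.20072/0.36687 = 0.5471.
Update on result 3 ('negative'): P(H) ← 0.18·0.5471 / (0.18·0.5471 + 0.78·0.4529) = 0.098480/0.45173 = 0.2180.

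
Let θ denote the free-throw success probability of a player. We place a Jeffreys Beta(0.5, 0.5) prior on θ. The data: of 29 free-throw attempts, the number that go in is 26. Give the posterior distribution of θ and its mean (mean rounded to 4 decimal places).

The binomial likelihood is conjugate to the Beta prior: with 26 successes and 3 failures, the posterior is Beta(0.5+26, 0.5+3) = Beta(26.5, 3.5).
Posterior mean = α/(α+β) = 26.5/30 = 0.8833.

Posterior: Beta(26.5, 3.5); mean ≈ 0.8833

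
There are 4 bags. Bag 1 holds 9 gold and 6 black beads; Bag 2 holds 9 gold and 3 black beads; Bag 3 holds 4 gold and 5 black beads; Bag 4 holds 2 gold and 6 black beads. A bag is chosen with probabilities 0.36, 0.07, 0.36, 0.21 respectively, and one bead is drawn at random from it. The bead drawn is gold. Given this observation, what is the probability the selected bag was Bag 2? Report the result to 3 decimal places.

Posterior probability ≈ 0.109

P(gold|Bag 1) = 0.6; P(gold|Bag 2) = 0.75; P(gold|Bag 3) = 0.4444; P(gold|Bag 4) = 0.25.
Prior × likelihood for each source: 0.36·0.6=0.2160, 0.07·0.75=0.05250, 0.36·0.4444=0.1600, 0.21·0.25=0.05250. Summing gives P(gold) = 0.48100.
P(Bag 2 | gold) = 0.05250 / 0.48100 = 0.109.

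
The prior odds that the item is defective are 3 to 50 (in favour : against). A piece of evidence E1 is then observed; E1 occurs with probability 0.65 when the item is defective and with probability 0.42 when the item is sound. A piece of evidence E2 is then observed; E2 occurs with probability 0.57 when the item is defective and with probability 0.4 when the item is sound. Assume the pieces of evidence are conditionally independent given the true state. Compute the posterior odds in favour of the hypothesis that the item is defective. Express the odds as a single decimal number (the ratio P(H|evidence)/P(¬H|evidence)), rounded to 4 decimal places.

Prior odds = 3/50 = 0.060000.
Likelihood ratio for E1 = 0.65/0.42 = 1.5476.
Likelihood ratio for E2 = 0.57/0.4 = 1.4250.
Posterior odds = prior odds × LR₁ × LR₂ = 0.13232.

Posterior odds ≈ 0.1323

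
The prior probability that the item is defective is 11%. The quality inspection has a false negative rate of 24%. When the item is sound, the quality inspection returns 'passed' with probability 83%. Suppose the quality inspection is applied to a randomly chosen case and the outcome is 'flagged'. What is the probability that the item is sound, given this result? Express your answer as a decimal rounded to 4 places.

Let H be the event that the item is defective. P(H) = 0.11, so P(¬H) = 0.89. With E the 'flagged' result, P(E|H) = 0.76 and P(E|¬H) = 0.17.
P(E) = 0.76·0.11 + 0.17·0.89 = 0.083600 + 0.15130 = 0.23490.
By Bayes' theorem, P(H|E) = 0.083600 / 0.23490 = 0.3559. Hence P(¬H|E) = 1 − 0.3559 = 0.6441.

P(¬H | E) ≈ 0.6441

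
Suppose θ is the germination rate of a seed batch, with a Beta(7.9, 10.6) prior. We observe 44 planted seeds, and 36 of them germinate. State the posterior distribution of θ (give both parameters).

The binomial likelihood is conjugate to the Beta prior: with 36 successes and 8 failures, the posterior is Beta(7.9+36, 10.6+8) = Beta(43.9, 18.6).

Posterior: Beta(43.9, 18.6)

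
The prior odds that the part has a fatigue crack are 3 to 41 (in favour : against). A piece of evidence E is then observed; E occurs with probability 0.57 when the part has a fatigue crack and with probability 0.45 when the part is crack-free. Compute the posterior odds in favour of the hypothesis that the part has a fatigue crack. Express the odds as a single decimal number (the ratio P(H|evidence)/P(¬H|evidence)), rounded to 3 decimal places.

Posterior odds ≈ 0.093

Prior odds = 3/41 = 0.073171. In log-odds, ln(0.073171) = -2.6150.
Add log likelihood ratio: ln(1.2667) = 0.23639.
Posterior log-odds = -2.3786, so posterior odds = exp(-2.3786) = 0.092683.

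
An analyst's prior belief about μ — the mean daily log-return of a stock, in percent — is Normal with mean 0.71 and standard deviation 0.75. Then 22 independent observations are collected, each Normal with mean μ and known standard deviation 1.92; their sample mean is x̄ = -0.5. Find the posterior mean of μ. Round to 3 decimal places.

With known σ, the Normal prior is conjugate. Weight on the data is w = (n/σ²)/(n/σ² + 1/τ₀²) = 5.96788/(5.96788+1.77778) = 0.77048.
Posterior mean = w·x̄ + (1−w)·μ₀ = 0.77048·-0.5 + 0.22952·0.71 = -0.222.

Posterior mean ≈ -0.222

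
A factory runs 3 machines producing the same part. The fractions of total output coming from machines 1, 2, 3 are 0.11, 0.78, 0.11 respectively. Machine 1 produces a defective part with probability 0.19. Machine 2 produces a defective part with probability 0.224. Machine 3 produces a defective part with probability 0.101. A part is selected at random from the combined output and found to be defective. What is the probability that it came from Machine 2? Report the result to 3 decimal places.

Tabulate prior·likelihood by source: [1] prior 0.11, lik 0.19, product 0.02090; [2] prior 0.78, lik 0.224, product 0.1747; [3] prior 0.11, lik 0.101, product 0.01111.
Normalizing constant = 0.20673; the posterior for Machine 2 is its product over the sum, 0.1747/0.20673 = 0.845.

Posterior probability ≈ 0.845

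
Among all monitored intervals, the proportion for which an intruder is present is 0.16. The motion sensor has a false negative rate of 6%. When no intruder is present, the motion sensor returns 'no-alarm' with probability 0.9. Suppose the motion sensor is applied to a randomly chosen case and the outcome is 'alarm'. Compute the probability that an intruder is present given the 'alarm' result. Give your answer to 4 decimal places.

Write H for 'an intruder is present'. Prior odds H:¬H = 0.16/0.84 = 0.19048. For the 'alarm' outcome, the likelihood ratio is 0.94/0.1 = 9.4000.
Posterior odds = 0.19048 × 9.4000 = 1.7905, so P(H|E) = 1.7905/(1+1.7905) = 0.6416.

P(H | E) ≈ 0.6416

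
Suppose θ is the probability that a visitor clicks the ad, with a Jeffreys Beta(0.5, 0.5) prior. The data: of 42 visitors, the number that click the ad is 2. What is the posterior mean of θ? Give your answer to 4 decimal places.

The binomial likelihood is conjugate to the Beta prior: with 2 successes and 40 failures, the posterior is Beta(0.5+2, 0.5+40) = Beta(2.5, 40.5).
E[θ | data] = 2.5/(2.5+40.5) = 0.0581.

Posterior mean ≈ 0.0581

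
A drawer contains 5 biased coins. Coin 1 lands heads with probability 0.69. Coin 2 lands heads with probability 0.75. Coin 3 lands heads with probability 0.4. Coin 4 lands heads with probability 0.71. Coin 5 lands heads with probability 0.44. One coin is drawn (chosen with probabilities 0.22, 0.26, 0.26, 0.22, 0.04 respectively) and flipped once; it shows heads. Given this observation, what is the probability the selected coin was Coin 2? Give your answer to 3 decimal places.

P(heads|C1) = 0.69; P(heads|C2) = 0.75; P(heads|C3) = 0.4; P(heads|C4) = 0.71; P(heads|C5) = 0.44.
Prior × likelihood for each source: 0.22·0.69=0.1518, 0.26·0.75=0.1950, 0.26·0.4=0.1040, 0.22·0.71=0.1562, 0.04·0.44=0.01760. Summing gives P(heads) = 0.62460.
P(Coin 2 | heads) = 0.1950 / 0.62460 = 0.312.

Posterior probability ≈ 0.312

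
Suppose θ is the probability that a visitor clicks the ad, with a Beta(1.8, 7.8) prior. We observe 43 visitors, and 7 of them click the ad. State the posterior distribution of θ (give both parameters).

Posterior: Beta(8.8, 43.8)

Observing 7 successes and 36 failures updates Beta(1.8, 7.8) by adding the success and failure counts to the two shape parameters: α = 1.8+7 = 8.8, β = 7.8+36 = 43.8.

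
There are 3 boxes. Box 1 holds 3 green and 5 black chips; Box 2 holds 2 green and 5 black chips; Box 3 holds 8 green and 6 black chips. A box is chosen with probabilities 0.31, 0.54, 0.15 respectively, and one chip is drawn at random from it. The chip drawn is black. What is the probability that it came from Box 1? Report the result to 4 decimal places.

P(black|Box 1) = 0.625; P(black|Box 2) = 0.7143; P(black|Box 3) = 0.4286.
Prior × likelihood for each source: 0.31·0.625=0.1938, 0.54·0.7143=0.3857, 0.15·0.4286=0.06429. Summing gives P(black) = 0.64375.
P(Box 1 | black) = 0.1938 / 0.64375 = 0.3010.

Posterior probability ≈ 0.3010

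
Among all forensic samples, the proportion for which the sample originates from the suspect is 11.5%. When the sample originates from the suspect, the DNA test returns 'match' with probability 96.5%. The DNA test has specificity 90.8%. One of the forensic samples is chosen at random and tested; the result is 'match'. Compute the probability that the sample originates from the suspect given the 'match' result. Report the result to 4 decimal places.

Write H for 'the sample originates from the suspect'. Prior odds H:¬H = 0.115/0.885 = 0.12994. For the 'match' outcome, the likelihood ratio is 0.965/0.092 = 10.489.
Posterior odds = 0.12994 × 10.489 = 1.3630, so P(H|E) = 1.3630/(1+1.3630) = 0.5768.

P(H | E) ≈ 0.5768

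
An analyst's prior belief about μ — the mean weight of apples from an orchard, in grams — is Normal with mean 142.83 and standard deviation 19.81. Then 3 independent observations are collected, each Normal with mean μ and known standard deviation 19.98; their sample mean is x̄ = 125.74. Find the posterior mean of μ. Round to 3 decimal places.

Prior precision 1/τ₀² = 1/19.81² = 0.00254819; data precision n/σ² = 3/19.98² = 0.00751502.
Posterior precision = 0.00254819 + 0.00751502 = 0.0100632.
Posterior mean = (0.00254819·142.83 + 0.00751502·125.74) / 0.0100632 = 130.067.

Posterior mean ≈ 130.067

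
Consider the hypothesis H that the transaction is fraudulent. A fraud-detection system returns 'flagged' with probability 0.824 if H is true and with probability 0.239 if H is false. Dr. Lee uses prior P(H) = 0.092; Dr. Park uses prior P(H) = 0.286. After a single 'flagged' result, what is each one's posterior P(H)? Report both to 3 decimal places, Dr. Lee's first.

Dr. Lee: 0.259; Dr. Park: 0.580

P('+'|H) = 0.824, P('+'|¬H) = 0.239.
Dr. Lee: numerator 0.824·0.092 = 0.075808; evidence = 0.075808+0.239·0.908 = 0.29282; posterior = 0.259.
Dr. Park: numerator 0.824·0.286 = 0.23566; evidence = 0.23566+0.239·0.714 = 0.40631; posterior = 0.580.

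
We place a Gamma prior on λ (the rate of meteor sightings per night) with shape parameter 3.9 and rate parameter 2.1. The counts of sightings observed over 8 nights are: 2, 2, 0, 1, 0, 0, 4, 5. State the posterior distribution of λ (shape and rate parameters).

Posterior: Gamma(shape=17.9, rate=10.1)

The Poisson likelihood adds the total count to the shape and the number of exposure periods to the rate. Here ∑xᵢ = 14 and n = 8, so shape 3.9→17.9 and rate 2.1→10.1.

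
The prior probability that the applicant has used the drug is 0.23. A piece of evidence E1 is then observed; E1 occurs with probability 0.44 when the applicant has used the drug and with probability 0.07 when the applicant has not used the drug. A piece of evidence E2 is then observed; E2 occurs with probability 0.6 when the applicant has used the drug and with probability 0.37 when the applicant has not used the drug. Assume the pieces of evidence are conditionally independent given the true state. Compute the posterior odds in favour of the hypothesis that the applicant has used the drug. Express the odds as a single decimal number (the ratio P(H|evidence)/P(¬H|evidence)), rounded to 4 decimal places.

Prior odds = 0.23/(1−0.23) = 0.29870.
Likelihood ratio for E1 = 0.44/0.07 = 6.2857.
Likelihood ratio for E2 = 0.6/0.37 = 1.6216.
Posterior odds = prior odds × LR₁ × LR₂ = 3.0447.

Posterior odds ≈ 3.0447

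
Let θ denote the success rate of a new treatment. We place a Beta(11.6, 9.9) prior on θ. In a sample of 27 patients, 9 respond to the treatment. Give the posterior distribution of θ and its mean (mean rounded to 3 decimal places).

The binomial likelihood is conjugate to the Beta prior: with 9 successes and 18 failures, the posterior is Beta(11.6+9, 9.9+18) = Beta(20.6, 27.9).
E[θ | data] = 20.6/(20.6+27.9) = 0.425.

Posterior: Beta(20.6, 27.9); mean ≈ 0.425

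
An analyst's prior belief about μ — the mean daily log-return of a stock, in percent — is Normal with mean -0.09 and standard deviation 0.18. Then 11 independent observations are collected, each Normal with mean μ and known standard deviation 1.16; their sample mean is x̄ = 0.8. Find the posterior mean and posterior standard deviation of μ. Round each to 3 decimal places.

Posterior mean ≈ 0.096; posterior SD ≈ 0.160

Prior precision 1/τ₀² = 1/0.18² = 30.8642; data precision n/σ² = 11/1.16² = 8.17479.
Posterior precision = 30.8642 + 8.17479 = 39.0390, giving posterior SD = 1/√39.0390 = 0.160.
Posterior mean = (30.8642·-0.09 + 8.17479·0.8) / 39.0390 = 0.096.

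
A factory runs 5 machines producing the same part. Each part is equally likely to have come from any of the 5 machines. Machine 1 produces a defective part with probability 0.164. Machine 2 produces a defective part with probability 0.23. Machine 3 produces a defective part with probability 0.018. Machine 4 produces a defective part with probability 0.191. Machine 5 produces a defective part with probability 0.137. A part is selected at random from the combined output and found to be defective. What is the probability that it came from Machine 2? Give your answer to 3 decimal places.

P(defective|M1) = 0.164; P(defective|M2) = 0.23; P(defective|M3) = 0.018; P(defective|M4) = 0.191; P(defective|M5) = 0.137.
Prior × likelihood for each source: 0.2·0.164=0.03280, 0.2·0.23=0.04600, 0.2·0.018=0.003600, 0.2·0.191=0.03820, 0.2·0.137=0.02740. Summing gives P(defective) = 0.14800.
P(Machine 2 | defective) = 0.04600 / 0.14800 = 0.311.

Posterior probability ≈ 0.311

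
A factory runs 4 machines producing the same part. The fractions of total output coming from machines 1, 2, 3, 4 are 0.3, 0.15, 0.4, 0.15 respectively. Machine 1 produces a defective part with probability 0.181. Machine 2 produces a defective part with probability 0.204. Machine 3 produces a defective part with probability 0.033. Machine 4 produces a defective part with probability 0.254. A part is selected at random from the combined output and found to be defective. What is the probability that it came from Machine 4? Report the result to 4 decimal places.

Tabulate prior·likelihood by source: [1] prior 0.3, lik 0.181, product 0.05430; [2] prior 0.15, lik 0.204, product 0.03060; [3] prior 0.4, lik 0.033, product 0.01320; [4] prior 0.15, lik 0.254, product 0.03810.
Normalizing constant = 0.13620; the posterior for Machine 4 is its product over the sum, 0.03810/0.13620 = 0.2797.

Posterior probability ≈ 0.2797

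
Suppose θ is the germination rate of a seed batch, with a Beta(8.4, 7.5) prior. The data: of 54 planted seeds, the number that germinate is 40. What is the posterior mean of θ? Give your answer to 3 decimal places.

Posterior mean ≈ 0.692

The binomial likelihood is conjugate to the Beta prior: with 40 successes and 14 failures, the posterior is Beta(8.4+40, 7.5+14) = Beta(48.4, 21.5).
E[θ | data] = 48.4/(48.4+21.5) = 0.692.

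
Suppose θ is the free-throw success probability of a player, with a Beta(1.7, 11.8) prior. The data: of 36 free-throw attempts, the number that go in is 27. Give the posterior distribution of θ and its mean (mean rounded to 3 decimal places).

Observing 27 successes and 9 failures updates Beta(1.7, 11.8) by adding the success and failure counts to the two shape parameters: α = 1.7+27 = 28.7, β = 11.8+9 = 20.8.
E[θ | data] = 28.7/(28.7+20.8) = 0.580.

Posterior: Beta(28.7, 20.8); mean ≈ 0.580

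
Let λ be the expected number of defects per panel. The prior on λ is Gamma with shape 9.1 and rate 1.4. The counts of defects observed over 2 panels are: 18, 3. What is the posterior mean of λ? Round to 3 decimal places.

The Poisson likelihood adds the total count to the shape and the number of exposure periods to the rate. Here ∑xᵢ = 21 and n = 2, so shape 9.1→30.1 and rate 1.4→3.4.
Posterior mean = shape/rate = 30.1/3.4 = 8.853.

Posterior mean ≈ 8.853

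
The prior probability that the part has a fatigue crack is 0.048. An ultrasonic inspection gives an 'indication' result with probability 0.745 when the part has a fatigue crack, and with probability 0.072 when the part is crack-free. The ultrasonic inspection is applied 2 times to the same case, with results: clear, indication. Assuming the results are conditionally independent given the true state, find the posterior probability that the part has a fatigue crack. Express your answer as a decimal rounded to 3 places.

With H the event that the part has a fatigue crack, the joint likelihood of the observed sequence is P(data|H) = 0.255·0.745 = 0.18998 and P(data|¬H) = 0.928·0.072 = 0.066816.
Bayes: P(H|data) = 0.048·0.18998 / (0.048·0.18998 + 0.952·0.066816) = 0.0091188/0.072728 = 0.1254.

Posterior P(H) ≈ 0.125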